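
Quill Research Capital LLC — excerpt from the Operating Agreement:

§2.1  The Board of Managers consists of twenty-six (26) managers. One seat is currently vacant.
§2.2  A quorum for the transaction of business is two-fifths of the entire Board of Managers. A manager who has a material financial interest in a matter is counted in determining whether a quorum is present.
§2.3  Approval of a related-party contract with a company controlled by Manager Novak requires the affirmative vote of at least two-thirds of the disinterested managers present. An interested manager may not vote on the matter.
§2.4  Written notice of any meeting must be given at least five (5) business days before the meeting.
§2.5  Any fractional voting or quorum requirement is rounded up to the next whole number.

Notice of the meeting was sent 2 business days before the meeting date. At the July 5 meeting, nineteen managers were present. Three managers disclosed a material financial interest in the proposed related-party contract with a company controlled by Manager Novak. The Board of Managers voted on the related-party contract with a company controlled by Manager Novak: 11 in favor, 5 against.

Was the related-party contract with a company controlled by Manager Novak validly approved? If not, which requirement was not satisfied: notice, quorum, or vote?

Invalid — notice requirement not satisfied.

Notice: 2 business days given; 5 required (2 < 5). Not satisfied.
Quorum: 19 present (interested managers count toward quorum); quorum is 11. Satisfied.
Vote: the related-party contract with a company controlled by Manager Novak requires two-thirds of the disinterested managers present (19 − 3 = 16). 2/3 of 16 = 10.67, rounded up to 11, so 11 affirmative votes are needed; 11 voted in favor. Satisfied.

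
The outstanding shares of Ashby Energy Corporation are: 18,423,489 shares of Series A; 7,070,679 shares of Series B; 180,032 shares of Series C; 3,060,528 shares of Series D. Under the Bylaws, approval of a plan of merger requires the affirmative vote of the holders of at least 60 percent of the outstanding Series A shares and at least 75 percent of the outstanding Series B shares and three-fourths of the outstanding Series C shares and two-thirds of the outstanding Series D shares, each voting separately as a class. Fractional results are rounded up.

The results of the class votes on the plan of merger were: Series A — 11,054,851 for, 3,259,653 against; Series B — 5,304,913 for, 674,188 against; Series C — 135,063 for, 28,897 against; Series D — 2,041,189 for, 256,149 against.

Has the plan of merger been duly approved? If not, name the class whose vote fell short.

Approved — every class gave the required vote.

Series A: 3/5 of 18423489 = 11054093.40, rounded up to 11054094; 11,054,094 required, 11,054,851 in favor — approved.
Series B: 3/4 of 7070679 = 5303009.25, rounded up to 5303010; 5,303,010 required, 5,304,913 in favor — approved.
Series C: 3/4 of 180032 = 135024; 135,024 required, 135,063 in favor — approved.
Series D: 2/3 of 3060528 = 2040352; 2,040,352 required, 2,041,189 in favor — approved.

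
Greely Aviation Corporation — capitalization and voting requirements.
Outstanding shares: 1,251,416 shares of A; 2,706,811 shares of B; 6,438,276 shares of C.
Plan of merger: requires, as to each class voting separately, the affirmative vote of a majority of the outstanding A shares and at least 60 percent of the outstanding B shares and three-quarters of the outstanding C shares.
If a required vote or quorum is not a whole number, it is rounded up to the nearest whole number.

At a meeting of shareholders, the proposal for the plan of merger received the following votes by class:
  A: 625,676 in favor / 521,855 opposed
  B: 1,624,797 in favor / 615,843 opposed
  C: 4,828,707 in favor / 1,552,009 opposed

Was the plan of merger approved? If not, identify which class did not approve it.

Not approved — the A shares did not give the required vote.

A: a majority of 1251416 is 625709; 625,709 required, 625,676 in favor — not approved.
B: 3/5 of 2706811 = 1624086.60, rounded up to 1624087; 1,624,087 required, 1,624,797 in favor — approved.
C: 3/4 of 6438276 = 4828707; 4,828,707 required, 4,828,707 in favor — approved.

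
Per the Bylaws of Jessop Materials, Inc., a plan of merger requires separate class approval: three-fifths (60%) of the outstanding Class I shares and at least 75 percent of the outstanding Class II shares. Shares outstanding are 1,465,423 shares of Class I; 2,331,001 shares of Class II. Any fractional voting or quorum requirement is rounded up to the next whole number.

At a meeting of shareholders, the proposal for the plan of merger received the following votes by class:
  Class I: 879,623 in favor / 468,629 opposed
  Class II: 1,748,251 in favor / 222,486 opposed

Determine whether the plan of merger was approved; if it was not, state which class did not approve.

Class I: 3/5 of 1465423 = 879253.80, rounded up to 879254; 879,254 required, 879,623 in favor — approved.
Class II: 3/4 of 2331001 = 1748250.75, rounded up to 1748251; 1,748,251 required, 1,748,251 in favor — approved.

Approved — every class gave the required vote.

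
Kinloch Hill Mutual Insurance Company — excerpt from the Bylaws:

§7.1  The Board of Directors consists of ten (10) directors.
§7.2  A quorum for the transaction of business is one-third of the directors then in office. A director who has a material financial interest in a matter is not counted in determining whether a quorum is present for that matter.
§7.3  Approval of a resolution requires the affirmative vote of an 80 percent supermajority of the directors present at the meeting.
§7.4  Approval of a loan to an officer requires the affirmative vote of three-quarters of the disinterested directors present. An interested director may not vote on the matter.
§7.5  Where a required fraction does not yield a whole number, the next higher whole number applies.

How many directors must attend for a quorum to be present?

4

1/3 of 10 = 3.33, rounded up to 4.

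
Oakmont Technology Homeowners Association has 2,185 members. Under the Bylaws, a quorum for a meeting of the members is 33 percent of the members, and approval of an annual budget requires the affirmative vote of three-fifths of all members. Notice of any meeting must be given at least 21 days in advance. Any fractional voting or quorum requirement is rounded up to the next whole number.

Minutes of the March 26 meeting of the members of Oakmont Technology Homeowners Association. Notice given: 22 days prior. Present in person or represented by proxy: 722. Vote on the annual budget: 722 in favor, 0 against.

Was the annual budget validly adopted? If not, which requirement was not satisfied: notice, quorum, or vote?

Invalid — vote requirement not satisfied.

Notice: 22 days given; 21 required. Satisfied.
Quorum: 33% of 2,185 = 721.05, rounded up to 722; 722 present. Satisfied.
Vote: requires three-fifths of all members (2,185); 3/5 of 2185 = 1311, so 1,311 needed; 722 in favor. Not satisfied.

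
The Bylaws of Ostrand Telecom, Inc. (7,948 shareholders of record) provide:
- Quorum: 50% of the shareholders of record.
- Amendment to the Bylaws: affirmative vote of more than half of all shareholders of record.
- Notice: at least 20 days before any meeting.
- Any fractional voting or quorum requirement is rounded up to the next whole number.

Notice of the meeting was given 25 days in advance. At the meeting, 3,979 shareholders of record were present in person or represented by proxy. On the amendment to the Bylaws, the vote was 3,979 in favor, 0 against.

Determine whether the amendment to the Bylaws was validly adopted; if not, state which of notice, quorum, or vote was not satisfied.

Notice: 25 days given; 20 required. Satisfied.
Quorum: 50% of 7,948 = 3,974; 3,979 present. Satisfied.
Vote: requires a majority of all shareholders of record (7,948); a majority of 7948 is 3975, so 3,975 needed; 3,979 in favor. Satisfied.

Valid — all requirements satisfied.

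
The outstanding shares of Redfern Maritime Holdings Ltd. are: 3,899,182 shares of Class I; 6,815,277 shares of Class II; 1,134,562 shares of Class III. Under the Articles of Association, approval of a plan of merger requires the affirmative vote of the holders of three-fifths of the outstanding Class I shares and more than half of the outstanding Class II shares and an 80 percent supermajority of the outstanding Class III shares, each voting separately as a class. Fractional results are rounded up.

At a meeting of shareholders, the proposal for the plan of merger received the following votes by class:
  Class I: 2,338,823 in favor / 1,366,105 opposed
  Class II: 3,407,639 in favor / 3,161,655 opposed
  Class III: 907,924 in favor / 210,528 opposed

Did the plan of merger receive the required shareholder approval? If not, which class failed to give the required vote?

Not approved — the Class I shares did not give the required vote.

Class I: 3/5 of 3899182 = 2339509.20, rounded up to 2339510; 2,339,510 required, 2,338,823 in favor — not approved.
Class II: a majority of 6815277 is 3407639; 3,407,639 required, 3,407,639 in favor — approved.
Class III: 4/5 of 1134562 = 907649.60, rounded up to 907650; 907,650 required, 907,924 in favor — approved.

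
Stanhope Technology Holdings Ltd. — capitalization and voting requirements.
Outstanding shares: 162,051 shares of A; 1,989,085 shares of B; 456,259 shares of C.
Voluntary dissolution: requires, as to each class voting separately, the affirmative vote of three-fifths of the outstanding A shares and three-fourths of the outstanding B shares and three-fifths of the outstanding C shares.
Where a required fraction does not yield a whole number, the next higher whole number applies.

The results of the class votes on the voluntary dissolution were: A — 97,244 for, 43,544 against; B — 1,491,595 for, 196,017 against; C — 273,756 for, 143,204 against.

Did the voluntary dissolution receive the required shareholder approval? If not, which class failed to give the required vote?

A: 3/5 of 162051 = 97230.60, rounded up to 97231; 97,231 required, 97,244 in favor — approved.
B: 3/4 of 1989085 = 1491813.75, rounded up to 1491814; 1,491,814 required, 1,491,595 in favor — not approved.
C: 3/5 of 456259 = 273755.40, rounded up to 273756; 273,756 required, 273,756 in favor — approved.

Not approved — the B shares did not give the required vote.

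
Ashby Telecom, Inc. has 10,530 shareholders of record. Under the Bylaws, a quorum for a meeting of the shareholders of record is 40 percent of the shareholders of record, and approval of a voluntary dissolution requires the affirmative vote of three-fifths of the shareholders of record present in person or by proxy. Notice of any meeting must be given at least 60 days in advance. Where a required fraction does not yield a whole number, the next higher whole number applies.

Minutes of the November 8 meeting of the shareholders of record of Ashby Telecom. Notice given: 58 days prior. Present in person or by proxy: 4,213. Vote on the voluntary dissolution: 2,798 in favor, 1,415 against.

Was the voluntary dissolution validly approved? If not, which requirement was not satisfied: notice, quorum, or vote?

Invalid — notice requirement not satisfied.

Notice: 58 days given; 60 required. Not satisfied.
Quorum: 40% of 10,530 = 4,212; 4,213 present. Satisfied.
Vote: requires three-fifths of those present (4,213); 3/5 of 4213 = 2527.80, rounded up to 2528, so 2,528 needed; 2,798 in favor. Satisfied.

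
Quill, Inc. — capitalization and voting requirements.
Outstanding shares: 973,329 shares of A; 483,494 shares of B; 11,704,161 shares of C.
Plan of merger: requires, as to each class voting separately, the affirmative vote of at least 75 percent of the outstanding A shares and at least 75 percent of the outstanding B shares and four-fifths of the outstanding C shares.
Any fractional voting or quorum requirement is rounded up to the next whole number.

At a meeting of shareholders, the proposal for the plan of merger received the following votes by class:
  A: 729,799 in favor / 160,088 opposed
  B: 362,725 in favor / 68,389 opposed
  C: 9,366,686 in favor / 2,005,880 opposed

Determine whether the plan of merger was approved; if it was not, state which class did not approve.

Not approved — the A shares did not give the required vote.

A: 3/4 of 973329 = 729996.75, rounded up to 729997; 729,997 required, 729,799 in favor — not approved.
B: 3/4 of 483494 = 362620.50, rounded up to 362621; 362,621 required, 362,725 in favor — approved.
C: 4/5 of 11704161 = 9363328.80, rounded up to 9363329; 9,363,329 required, 9,366,686 in favor — approved.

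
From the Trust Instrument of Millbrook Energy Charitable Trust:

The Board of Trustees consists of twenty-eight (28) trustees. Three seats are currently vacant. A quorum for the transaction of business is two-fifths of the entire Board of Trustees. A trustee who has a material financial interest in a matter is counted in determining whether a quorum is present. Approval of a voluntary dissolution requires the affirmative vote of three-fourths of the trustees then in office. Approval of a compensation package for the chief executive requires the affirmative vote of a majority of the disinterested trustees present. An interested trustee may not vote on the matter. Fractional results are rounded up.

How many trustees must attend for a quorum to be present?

2/5 of 28 = 11.20, rounded up to 12.

12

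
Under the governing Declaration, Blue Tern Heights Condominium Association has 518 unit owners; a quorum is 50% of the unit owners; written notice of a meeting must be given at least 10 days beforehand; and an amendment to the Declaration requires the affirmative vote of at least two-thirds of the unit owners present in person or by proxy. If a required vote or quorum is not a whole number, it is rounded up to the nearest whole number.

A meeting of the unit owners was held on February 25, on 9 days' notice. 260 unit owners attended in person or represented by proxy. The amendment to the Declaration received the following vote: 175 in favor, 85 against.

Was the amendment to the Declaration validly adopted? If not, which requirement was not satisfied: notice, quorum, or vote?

Invalid — notice requirement not satisfied.

Notice: 9 days given; 10 required. Not satisfied.
Quorum: 50% of 518 = 259; 260 present. Satisfied.
Vote: requires two-thirds of those present (260); 2/3 of 260 = 173.33, rounded up to 174, so 174 needed; 175 in favor. Satisfied.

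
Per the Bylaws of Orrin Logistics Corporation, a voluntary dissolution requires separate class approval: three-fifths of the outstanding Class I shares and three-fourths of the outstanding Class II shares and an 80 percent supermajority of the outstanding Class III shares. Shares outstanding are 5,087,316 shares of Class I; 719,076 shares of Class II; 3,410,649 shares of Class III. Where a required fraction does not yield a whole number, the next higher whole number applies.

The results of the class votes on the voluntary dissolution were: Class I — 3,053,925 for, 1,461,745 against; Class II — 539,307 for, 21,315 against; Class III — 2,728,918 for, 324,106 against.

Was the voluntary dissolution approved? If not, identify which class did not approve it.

Class I: 3/5 of 5087316 = 3052389.60, rounded up to 3052390; 3,052,390 required, 3,053,925 in favor — approved.
Class II: 3/4 of 719076 = 539307; 539,307 required, 539,307 in favor — approved.
Class III: 4/5 of 3410649 = 2728519.20, rounded up to 2728520; 2,728,520 required, 2,728,918 in favor — approved.

Approved — every class gave the required vote.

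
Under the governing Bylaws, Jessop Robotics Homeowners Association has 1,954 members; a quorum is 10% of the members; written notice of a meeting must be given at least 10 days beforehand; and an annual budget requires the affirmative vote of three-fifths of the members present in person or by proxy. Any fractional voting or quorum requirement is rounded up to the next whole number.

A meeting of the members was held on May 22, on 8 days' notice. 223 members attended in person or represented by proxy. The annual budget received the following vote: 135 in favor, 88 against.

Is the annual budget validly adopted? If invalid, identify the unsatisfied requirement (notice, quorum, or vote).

Notice: 8 days given; 10 required. Not satisfied.
Quorum: 10% of 1,954 = 195.40, rounded up to 196; 223 present. Satisfied.
Vote: requires three-fifths of those present (223); 3/5 of 223 = 133.80, rounded up to 134, so 134 needed; 135 in favor. Satisfied.

Invalid — notice requirement not satisfied.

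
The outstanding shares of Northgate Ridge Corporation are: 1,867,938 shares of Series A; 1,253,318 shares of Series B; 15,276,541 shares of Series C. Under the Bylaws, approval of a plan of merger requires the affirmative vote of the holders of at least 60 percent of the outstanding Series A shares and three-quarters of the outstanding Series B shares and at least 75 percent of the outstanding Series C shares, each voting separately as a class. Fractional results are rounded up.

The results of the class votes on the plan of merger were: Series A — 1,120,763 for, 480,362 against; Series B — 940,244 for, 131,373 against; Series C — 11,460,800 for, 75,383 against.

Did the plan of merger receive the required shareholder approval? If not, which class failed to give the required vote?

Approved — every class gave the required vote.

Series A: 3/5 of 1867938 = 1120762.80, rounded up to 1120763; 1,120,763 required, 1,120,763 in favor — approved.
Series B: 3/4 of 1253318 = 939988.50, rounded up to 939989; 939,989 required, 940,244 in favor — approved.
Series C: 3/4 of 15276541 = 11457405.75, rounded up to 11457406; 11,457,406 required, 11,460,800 in favor — approved.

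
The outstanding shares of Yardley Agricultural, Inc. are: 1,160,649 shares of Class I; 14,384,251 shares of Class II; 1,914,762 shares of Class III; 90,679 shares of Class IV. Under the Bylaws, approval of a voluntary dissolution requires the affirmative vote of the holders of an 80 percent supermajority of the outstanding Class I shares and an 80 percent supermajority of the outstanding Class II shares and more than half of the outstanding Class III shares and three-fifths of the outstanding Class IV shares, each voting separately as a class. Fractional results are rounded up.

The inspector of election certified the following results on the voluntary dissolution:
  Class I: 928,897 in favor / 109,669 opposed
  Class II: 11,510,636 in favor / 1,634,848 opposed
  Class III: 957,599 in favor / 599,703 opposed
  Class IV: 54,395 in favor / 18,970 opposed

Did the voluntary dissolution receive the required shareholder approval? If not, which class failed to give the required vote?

Not approved — the Class IV shares did not give the required vote.

Class I: 4/5 of 1160649 = 928519.20, rounded up to 928520; 928,520 required, 928,897 in favor — approved.
Class II: 4/5 of 14384251 = 11507400.80, rounded up to 11507401; 11,507,401 required, 11,510,636 in favor — approved.
Class III: a majority of 1914762 is 957382; 957,382 required, 957,599 in favor — approved.
Class IV: 3/5 of 90679 = 54407.40, rounded up to 54408; 54,408 required, 54,395 in favor — not approved.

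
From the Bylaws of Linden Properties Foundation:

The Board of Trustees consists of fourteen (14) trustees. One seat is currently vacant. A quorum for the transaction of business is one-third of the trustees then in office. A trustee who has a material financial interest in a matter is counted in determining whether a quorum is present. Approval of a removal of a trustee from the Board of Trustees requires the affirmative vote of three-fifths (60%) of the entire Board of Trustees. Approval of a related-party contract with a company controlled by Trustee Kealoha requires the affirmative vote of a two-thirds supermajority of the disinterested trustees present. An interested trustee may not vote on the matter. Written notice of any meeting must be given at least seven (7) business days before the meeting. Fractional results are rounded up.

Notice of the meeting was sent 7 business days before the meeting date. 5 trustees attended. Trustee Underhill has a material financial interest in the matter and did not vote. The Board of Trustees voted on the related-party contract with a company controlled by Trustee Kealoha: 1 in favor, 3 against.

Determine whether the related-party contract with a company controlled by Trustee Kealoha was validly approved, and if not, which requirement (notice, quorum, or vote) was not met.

Notice: 7 business days given; 7 required (7 ≥ 7). Satisfied.
Quorum: 5 present (interested trustees count toward quorum); quorum is 5. Satisfied.
Vote: the related-party contract with a company controlled by Trustee Kealoha requires two-thirds of the disinterested trustees present (5 − 1 = 4). 2/3 of 4 = 2.67, rounded up to 3, so 3 affirmative votes are needed; 1 voted in favor. Not satisfied.

Invalid — vote requirement not satisfied.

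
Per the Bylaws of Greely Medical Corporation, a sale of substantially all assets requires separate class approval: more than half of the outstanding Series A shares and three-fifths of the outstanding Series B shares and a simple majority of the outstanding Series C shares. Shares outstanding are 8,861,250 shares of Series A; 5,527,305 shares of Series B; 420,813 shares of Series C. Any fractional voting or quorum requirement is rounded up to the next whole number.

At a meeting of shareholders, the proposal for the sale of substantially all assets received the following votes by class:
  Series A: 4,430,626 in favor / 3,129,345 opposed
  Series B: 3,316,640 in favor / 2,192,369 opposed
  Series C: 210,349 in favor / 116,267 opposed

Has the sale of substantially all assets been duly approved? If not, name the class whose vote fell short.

Series A: a majority of 8861250 is 4430626; 4,430,626 required, 4,430,626 in favor — approved.
Series B: 3/5 of 5527305 = 3316383; 3,316,383 required, 3,316,640 in favor — approved.
Series C: a majority of 420813 is 210407; 210,407 required, 210,349 in favor — not approved.

Not approved — the Series C shares did not give the required vote.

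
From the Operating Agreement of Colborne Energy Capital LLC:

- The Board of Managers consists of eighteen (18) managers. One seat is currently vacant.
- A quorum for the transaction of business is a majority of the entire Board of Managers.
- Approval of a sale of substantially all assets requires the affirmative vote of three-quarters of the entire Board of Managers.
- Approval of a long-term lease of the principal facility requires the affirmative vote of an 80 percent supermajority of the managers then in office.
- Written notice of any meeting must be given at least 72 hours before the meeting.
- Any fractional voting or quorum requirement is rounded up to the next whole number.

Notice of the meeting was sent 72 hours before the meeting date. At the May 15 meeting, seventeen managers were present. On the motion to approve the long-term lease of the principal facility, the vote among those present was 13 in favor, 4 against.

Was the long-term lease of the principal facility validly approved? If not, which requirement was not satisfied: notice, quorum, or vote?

Notice: 72 hours given; 72 required (72 ≥ 72). Satisfied.
Quorum: 17 present; quorum is 10. Satisfied.
Vote: the long-term lease of the principal facility requires four-fifths of the managers then in office (17). 4/5 of 17 = 13.60, rounded up to 14, so 14 affirmative votes are needed; 13 voted in favor. Not satisfied.

Invalid — vote requirement not satisfied.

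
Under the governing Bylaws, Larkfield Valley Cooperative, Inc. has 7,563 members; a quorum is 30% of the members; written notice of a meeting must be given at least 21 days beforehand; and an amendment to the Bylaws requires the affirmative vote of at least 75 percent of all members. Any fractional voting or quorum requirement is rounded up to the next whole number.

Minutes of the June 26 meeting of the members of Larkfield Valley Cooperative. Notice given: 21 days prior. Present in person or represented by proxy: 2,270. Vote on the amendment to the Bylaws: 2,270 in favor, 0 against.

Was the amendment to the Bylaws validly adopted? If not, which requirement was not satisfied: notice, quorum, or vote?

Invalid — vote requirement not satisfied.

Notice: 21 days given; 21 required. Satisfied.
Quorum: 30% of 7,563 = 2,268.90, rounded up to 2,269; 2,270 present. Satisfied.
Vote: requires three-fourths of all members (7,563); 3/4 of 7563 = 5672.25, rounded up to 5673, so 5,673 needed; 2,270 in favor. Not satisfied.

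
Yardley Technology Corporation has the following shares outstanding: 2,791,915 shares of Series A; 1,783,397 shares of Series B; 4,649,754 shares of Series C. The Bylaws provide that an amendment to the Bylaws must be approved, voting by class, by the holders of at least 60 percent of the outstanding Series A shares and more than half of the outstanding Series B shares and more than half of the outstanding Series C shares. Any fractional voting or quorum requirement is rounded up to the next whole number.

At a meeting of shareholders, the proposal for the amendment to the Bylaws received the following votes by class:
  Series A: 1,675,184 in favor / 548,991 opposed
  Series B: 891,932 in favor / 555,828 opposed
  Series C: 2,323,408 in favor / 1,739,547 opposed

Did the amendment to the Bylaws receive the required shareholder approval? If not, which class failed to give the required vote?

Not approved — the Series C shares did not give the required vote.

Series A: 3/5 of 2791915 = 1675149; 1,675,149 required, 1,675,184 in favor — approved.
Series B: a majority of 1783397 is 891699; 891,699 required, 891,932 in favor — approved.
Series C: a majority of 4649754 is 2324878; 2,324,878 required, 2,323,408 in favor — not approved.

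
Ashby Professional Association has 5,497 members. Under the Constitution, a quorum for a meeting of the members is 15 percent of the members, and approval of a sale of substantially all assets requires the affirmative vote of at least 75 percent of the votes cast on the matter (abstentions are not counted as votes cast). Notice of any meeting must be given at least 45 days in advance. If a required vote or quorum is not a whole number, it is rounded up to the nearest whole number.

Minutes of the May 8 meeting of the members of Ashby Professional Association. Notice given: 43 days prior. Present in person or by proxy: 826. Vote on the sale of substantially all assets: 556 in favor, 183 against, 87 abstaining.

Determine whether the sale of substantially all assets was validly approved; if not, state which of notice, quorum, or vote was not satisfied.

Notice: 43 days given; 45 required. Not satisfied.
Quorum: 15% of 5,497 = 824.55, rounded up to 825; 826 present. Satisfied.
Vote: requires three-fourths of the votes cast (826 − 87 abstaining = 739); 3/4 of 739 = 554.25, rounded up to 555, so 555 needed; 556 in favor. Satisfied.

Invalid — notice requirement not satisfied.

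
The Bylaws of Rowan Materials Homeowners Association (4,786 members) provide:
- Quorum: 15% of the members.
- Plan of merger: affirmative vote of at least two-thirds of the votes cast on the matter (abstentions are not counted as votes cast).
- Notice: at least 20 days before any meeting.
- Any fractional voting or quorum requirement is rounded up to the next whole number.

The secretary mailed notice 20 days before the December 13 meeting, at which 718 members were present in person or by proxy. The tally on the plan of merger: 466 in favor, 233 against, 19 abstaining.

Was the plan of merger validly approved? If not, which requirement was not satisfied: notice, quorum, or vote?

Notice: 20 days given; 20 required. Satisfied.
Quorum: 15% of 4,786 = 717.90, rounded up to 718; 718 present. Satisfied.
Vote: requires two-thirds of the votes cast (718 − 19 abstaining = 699); 2/3 of 699 = 466, so 466 needed; 466 in favor. Satisfied.

Valid — all requirements satisfied.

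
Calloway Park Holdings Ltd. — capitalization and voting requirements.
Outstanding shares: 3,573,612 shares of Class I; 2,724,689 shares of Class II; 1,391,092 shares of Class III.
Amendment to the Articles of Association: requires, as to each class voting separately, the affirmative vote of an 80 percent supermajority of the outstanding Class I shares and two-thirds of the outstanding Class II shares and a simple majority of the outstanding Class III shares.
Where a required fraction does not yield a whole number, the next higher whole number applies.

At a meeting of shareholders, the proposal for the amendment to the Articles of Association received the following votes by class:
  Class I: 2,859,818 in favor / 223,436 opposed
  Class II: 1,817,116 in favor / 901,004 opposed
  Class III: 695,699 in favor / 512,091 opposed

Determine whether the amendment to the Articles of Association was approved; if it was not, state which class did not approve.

Class I: 4/5 of 3573612 = 2858889.60, rounded up to 2858890; 2,858,890 required, 2,859,818 in favor — approved.
Class II: 2/3 of 2724689 = 1816459.33, rounded up to 1816460; 1,816,460 required, 1,817,116 in favor — approved.
Class III: a majority of 1391092 is 695547; 695,547 required, 695,699 in favor — approved.

Approved — every class gave the required vote.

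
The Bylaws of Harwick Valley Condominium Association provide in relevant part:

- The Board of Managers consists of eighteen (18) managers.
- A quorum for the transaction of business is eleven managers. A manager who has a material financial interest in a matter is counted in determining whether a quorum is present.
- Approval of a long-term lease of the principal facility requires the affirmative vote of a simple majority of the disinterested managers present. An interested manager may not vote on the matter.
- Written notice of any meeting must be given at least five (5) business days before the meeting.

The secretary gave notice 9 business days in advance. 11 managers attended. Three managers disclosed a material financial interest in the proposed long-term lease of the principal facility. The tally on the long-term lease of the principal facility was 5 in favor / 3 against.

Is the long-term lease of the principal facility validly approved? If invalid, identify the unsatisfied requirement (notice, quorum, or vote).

Valid — all requirements satisfied.

Notice: 9 business days given; 5 required (9 ≥ 5). Satisfied.
Quorum: 11 present (interested managers count toward quorum); quorum is 11. Satisfied.
Vote: the long-term lease of the principal facility requires a majority of the disinterested managers present (11 − 3 = 8). A majority of 8 is 5, so 5 affirmative votes are needed; 5 voted in favor. Satisfied.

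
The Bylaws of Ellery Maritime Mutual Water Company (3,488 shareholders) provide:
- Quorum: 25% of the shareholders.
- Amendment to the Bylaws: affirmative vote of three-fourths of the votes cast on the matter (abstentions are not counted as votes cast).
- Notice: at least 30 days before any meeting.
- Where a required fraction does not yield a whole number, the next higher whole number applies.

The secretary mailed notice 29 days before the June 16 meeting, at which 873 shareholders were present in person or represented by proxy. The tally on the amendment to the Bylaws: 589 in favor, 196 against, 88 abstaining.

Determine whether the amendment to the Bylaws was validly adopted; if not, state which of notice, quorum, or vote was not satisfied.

Invalid — notice requirement not satisfied.

Notice: 29 days given; 30 required. Not satisfied.
Quorum: 25% of 3,488 = 872; 873 present. Satisfied.
Vote: requires three-fourths of the votes cast (873 − 88 abstaining = 785); 3/4 of 785 = 588.75, rounded up to 589, so 589 needed; 589 in favor. Satisfied.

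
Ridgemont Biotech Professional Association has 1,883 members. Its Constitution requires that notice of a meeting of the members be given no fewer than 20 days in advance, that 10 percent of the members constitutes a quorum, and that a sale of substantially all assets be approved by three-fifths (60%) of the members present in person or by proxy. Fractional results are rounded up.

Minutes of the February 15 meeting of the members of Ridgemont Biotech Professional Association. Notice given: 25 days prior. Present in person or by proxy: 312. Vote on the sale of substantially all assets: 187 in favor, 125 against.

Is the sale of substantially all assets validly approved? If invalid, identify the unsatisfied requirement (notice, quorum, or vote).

Notice: 25 days given; 20 required. Satisfied.
Quorum: 10% of 1,883 = 188.30, rounded up to 189; 312 present. Satisfied.
Vote: requires three-fifths of those present (312); 3/5 of 312 = 187.20, rounded up to 188, so 188 needed; 187 in favor. Not satisfied.

Invalid — vote requirement not satisfied.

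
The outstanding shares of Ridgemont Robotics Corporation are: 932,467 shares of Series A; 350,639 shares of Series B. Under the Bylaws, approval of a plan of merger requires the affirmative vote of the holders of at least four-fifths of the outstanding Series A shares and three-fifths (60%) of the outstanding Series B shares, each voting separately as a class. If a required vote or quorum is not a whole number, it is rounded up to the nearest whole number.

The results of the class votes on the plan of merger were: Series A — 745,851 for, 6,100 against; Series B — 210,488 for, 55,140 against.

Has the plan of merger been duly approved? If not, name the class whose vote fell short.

Not approved — the Series A shares did not give the required vote.

Series A: 4/5 of 932467 = 745973.60, rounded up to 745974; 745,974 required, 745,851 in favor — not approved.
Series B: 3/5 of 350639 = 210383.40, rounded up to 210384; 210,384 required, 210,488 in favor — approved.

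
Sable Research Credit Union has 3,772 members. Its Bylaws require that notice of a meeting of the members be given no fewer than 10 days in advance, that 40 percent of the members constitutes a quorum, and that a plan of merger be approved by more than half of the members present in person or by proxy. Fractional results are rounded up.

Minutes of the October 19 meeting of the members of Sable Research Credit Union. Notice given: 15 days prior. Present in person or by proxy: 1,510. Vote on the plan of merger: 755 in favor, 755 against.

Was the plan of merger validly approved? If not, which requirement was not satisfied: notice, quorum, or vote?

Invalid — vote requirement not satisfied.

Notice: 15 days given; 10 required. Satisfied.
Quorum: 40% of 3,772 = 1,508.80, rounded up to 1,509; 1,510 present. Satisfied.
Vote: requires a majority of those present (1,510); a majority of 1510 is 756, so 756 needed; 755 in favor. Not satisfied.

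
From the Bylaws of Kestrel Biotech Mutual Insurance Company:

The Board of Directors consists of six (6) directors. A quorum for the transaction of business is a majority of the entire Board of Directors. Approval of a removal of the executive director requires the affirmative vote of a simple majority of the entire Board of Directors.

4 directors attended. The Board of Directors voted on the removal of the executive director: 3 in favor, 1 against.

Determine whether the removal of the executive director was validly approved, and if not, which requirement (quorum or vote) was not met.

Quorum: 4 present; quorum is 4. Satisfied.
Vote: the removal of the executive director requires a majority of the entire Board of Directors (6). A majority of 6 is 4, so 4 affirmative votes are needed; 3 voted in favor. Not satisfied.

Invalid — vote requirement not satisfied.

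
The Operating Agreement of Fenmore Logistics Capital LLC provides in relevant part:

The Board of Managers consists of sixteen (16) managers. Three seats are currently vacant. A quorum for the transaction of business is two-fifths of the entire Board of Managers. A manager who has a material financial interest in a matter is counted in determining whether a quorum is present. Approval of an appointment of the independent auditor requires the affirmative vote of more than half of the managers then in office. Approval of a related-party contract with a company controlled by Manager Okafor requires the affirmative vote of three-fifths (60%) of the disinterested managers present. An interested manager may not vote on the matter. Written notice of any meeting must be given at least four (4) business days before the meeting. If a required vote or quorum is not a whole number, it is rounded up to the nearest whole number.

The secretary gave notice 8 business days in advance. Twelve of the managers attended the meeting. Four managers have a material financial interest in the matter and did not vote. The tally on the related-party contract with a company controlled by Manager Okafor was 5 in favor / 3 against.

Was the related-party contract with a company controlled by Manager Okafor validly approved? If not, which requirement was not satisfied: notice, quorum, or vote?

Valid — all requirements satisfied.

Notice: 8 business days given; 4 required (8 ≥ 4). Satisfied.
Quorum: 12 present (interested managers count toward quorum); quorum is 7. Satisfied.
Vote: the related-party contract with a company controlled by Manager Okafor requires three-fifths of the disinterested managers present (12 − 4 = 8). 3/5 of 8 = 4.80, rounded up to 5, so 5 affirmative votes are needed; 5 voted in favor. Satisfied.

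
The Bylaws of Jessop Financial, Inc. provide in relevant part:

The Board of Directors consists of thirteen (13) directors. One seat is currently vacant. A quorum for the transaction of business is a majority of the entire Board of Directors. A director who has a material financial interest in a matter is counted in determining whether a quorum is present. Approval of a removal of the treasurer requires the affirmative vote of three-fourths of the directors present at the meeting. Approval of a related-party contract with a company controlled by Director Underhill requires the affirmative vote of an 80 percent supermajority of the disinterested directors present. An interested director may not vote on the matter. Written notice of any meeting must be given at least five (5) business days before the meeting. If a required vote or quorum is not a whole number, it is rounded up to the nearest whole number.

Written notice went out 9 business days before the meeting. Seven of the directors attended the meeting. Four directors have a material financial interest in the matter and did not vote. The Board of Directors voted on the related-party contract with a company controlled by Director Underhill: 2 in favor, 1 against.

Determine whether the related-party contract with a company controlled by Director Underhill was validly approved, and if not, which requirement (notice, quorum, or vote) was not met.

Notice: 9 business days given; 5 required (9 ≥ 5). Satisfied.
Quorum: 7 present (interested directors count toward quorum); quorum is 7. Satisfied.
Vote: the related-party contract with a company controlled by Director Underhill requires four-fifths of the disinterested directors present (7 − 4 = 3). 4/5 of 3 = 2.40, rounded up to 3, so 3 affirmative votes are needed; 2 voted in favor. Not satisfied.

Invalid — vote requirement not satisfied.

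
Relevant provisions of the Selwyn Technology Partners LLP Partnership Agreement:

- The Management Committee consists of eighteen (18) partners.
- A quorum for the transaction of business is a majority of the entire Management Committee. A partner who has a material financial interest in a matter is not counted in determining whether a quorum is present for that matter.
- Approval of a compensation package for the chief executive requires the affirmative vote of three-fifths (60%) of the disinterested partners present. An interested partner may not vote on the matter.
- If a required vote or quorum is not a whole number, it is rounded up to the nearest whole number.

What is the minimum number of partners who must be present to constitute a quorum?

10

A majority of 18 is 10.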